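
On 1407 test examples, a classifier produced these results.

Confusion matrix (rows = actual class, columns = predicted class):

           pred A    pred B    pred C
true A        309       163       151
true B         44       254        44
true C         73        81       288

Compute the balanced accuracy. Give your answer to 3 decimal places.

Balanced accuracy = mean of per-class recall.
  A: recall = 309/623 = 0.4960
  B: recall = 254/342 = 0.7427
  C: recall = 288/442 = 0.6516
Mean = (0.4960 + 0.7427 + 0.6516) / 3 = 0.630

0.630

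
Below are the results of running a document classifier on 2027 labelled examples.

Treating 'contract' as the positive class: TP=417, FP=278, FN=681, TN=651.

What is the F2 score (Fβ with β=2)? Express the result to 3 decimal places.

Fβ = (1+β²)·TP / ((1+β²)·TP + β²·FN + FP), with β²=4
= 5·417 / (5·417 + 4·681 + 278) = 0.410

0.410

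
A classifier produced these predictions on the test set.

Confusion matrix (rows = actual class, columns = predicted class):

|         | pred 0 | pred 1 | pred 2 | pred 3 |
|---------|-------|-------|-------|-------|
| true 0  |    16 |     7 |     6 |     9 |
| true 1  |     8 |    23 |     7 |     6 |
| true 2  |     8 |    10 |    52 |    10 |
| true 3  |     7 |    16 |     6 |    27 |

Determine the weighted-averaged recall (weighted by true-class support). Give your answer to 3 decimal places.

0.541

Per-class recall (TP/(TP+FN)):
  0: TP=16, FN=7+6+9=22 → 16/38 = 0.4211
  1: TP=23, FN=8+7+6=21 → 23/44 = 0.5227
  2: TP=52, FN=8+10+10=28 → 52/80 = 0.6500
  3: TP=27, FN=7+16+6=29 → 27/56 = 0.4821
Weighted-recall = Σ (supportᵢ/N)·recallᵢ with N=218: (38/218)·0.4211 + (44/218)·0.5227 + (80/218)·0.6500 + (56/218)·0.4821 = 0.541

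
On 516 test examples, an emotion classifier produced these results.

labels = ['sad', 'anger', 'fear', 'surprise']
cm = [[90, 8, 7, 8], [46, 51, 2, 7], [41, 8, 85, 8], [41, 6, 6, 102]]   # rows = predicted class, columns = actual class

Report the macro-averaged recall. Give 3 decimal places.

0.694

Per-class recall (TP/(TP+FN)):
  sad: TP=90, FN=46+41+41=128 → 90/218 = 0.4128
  anger: TP=51, FN=8+8+6=22 → 51/73 = 0.6986
  fear: TP=85, FN=7+2+6=15 → 85/100 = 0.8500
  surprise: TP=102, FN=8+7+8=23 → 102/125 = 0.8160
Macro-recall = mean = (0.4128 + 0.6986 + 0.8500 + 0.8160) / 4 = 0.694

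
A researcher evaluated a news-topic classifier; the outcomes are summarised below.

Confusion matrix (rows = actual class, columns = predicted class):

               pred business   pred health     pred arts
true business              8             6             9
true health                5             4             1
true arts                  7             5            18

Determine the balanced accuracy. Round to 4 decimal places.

Balanced accuracy = mean of per-class recall.
  business: recall = 8/23 = 0.34783
  health: recall = 4/10 = 0.40000
  arts: recall = 18/30 = 0.60000
Mean = (0.34783 + 0.40000 + 0.60000) / 3 = 0.4493

0.4493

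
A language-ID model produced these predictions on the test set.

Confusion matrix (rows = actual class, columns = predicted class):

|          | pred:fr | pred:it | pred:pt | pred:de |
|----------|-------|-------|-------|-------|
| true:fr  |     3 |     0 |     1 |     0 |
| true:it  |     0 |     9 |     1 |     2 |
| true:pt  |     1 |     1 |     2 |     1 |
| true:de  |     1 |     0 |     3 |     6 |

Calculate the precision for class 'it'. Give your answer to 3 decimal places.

Treat 'it' as positive and all other classes as negative.
precision = TP/(TP+FP).
it: TP=9, FP=0+1+0=1 → 9/10 = 0.9000

0.900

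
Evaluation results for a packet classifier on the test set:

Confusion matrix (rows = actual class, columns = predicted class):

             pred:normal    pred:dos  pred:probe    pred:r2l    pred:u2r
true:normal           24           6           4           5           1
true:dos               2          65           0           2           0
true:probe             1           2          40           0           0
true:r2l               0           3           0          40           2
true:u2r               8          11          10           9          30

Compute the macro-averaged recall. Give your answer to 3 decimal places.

Per-class recall (TP/(TP+FN)):
  normal: TP=24, FN=6+4+5+1=16 → 24/40 = 0.6000
  dos: TP=65, FN=2+0+2+0=4 → 65/69 = 0.9420
  probe: TP=40, FN=1+2+0+0=3 → 40/43 = 0.9302
  r2l: TP=40, FN=0+3+0+2=5 → 40/45 = 0.8889
  u2r: TP=30, FN=8+11+10+9=38 → 30/68 = 0.4412
Macro-recall = mean = (0.6000 + 0.9420 + 0.9302 + 0.8889 + 0.4412) / 5 = 0.760

0.760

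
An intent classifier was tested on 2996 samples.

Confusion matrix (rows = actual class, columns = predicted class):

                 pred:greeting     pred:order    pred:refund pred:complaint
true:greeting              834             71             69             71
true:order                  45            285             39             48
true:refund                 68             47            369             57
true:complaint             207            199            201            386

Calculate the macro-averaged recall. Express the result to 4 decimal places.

Per-class recall (TP/(TP+FN)):
  greeting: TP=834, FN=71+69+71=211 → 834/1045 = 0.79809
  order: TP=285, FN=45+39+48=132 → 285/417 = 0.68345
  refund: TP=369, FN=68+47+57=172 → 369/541 = 0.68207
  complaint: TP=386, FN=207+199+201=607 → 386/993 = 0.38872
Macro-recall = mean = (0.79809 + 0.68345 + 0.68207 + 0.38872) / 4 = 0.6381

0.6381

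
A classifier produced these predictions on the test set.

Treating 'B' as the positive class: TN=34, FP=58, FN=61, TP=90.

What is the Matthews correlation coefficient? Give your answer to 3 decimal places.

MCC = (TP·TN − FP·FN) / √((TP+FP)(TP+FN)(TN+FP)(TN+FN))
Numerator = 90·34 − 58·61 = -478
Denominator = √(148·151·92·95) = √195321520 = 13975.7476
MCC = -478 / 13975.7476 = -0.034

-0.034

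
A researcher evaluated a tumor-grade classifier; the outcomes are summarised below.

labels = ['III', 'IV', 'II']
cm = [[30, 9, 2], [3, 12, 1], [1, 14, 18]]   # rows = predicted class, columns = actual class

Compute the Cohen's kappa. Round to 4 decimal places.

0.5049

Observed agreement pₒ = trace/N = 60/90 = 0.66667
Expected agreement pₑ = Σ (rowᵢ·colᵢ)/N² = (34·41 + 35·16 + 21·33)/90² = 0.32679
κ = (pₒ − pₑ)/(1 − pₑ) = (0.66667 − 0.32679)/(1 − 0.32679) = 0.5049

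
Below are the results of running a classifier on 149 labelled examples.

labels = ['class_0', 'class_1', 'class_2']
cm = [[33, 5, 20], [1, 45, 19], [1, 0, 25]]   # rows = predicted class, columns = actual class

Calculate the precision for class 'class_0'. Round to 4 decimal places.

0.5690

Take TP from the diagonal, FP from the rest of the 'class_0' prediction marginal, FN from the rest of the 'class_0' actual marginal.
precision = TP/(TP+FP).
class_0: TP=33, FP=5+20=25 → 33/58 = 0.56897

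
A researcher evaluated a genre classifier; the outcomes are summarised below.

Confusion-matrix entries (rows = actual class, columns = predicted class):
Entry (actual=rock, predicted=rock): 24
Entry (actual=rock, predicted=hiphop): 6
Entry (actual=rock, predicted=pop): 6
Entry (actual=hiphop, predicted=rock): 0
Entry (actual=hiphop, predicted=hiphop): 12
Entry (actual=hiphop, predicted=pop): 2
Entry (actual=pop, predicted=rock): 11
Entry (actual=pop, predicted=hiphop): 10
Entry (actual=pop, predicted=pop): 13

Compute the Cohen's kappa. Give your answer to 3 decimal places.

0.373

Observed agreement pₒ = trace/N = 49/84 = 0.5833
Expected agreement pₑ = Σ (rowᵢ·colᵢ)/N² = (36·35 + 14·28 + 34·21)/84² = 0.3353
κ = (pₒ − pₑ)/(1 − pₑ) = (0.5833 − 0.3353)/(1 − 0.3353) = 0.373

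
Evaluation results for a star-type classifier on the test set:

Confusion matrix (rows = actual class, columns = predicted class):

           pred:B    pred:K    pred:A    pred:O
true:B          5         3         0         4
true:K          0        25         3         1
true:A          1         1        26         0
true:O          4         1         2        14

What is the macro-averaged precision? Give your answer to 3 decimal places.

0.727

Per-class precision (TP/(TP+FP)):
  B: TP=5, FP=0+1+4=5 → 5/10 = 0.5000
  K: TP=25, FP=3+1+1=5 → 25/30 = 0.8333
  A: TP=26, FP=0+3+2=5 → 26/31 = 0.8387
  O: TP=14, FP=4+1+0=5 → 14/19 = 0.7368
Macro-precision = mean = (0.5000 + 0.8333 + 0.8387 + 0.7368) / 4 = 0.727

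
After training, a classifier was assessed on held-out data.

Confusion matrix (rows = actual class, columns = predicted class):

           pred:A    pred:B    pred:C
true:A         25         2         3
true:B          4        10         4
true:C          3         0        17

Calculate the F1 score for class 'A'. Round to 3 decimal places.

Treat 'A' as positive and all other classes as negative.
F1 score = 2·TP/(2·TP+FP+FN).
A: TP=25, FP=4+3=7, FN=2+3=5 → 50/62 = 0.8065

0.806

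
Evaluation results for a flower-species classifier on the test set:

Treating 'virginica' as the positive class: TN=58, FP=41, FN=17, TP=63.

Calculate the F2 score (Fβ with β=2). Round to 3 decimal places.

Fβ = (1+β²)·TP / ((1+β²)·TP + β²·FN + FP), with β²=4
= 5·63 / (5·63 + 4·17 + 41) = 0.743

0.743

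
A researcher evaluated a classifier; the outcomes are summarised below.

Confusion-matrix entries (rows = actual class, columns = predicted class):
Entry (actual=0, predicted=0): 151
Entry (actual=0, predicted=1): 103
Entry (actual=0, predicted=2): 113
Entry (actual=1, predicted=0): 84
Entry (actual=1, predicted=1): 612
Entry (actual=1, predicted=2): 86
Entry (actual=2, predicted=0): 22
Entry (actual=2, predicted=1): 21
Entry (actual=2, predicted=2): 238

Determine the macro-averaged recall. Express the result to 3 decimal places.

0.680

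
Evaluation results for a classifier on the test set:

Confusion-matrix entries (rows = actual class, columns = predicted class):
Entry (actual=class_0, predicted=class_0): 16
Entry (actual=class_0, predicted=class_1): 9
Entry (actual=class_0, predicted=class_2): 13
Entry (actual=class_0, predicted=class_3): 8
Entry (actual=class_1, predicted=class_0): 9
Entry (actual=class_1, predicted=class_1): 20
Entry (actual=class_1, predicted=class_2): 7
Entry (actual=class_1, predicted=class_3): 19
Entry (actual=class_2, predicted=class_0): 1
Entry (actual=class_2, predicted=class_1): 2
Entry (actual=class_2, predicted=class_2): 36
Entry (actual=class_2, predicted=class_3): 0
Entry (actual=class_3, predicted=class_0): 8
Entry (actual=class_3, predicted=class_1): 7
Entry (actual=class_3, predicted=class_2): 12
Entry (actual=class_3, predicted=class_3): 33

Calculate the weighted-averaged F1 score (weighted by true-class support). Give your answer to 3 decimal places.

0.506

Per-class F1 score (2·TP/(2·TP+FP+FN)):
  class_0: TP=16, FP=9+1+8=18, FN=9+13+8=30 → 32/80 = 0.4000
  class_1: TP=20, FP=9+2+7=18, FN=9+7+19=35 → 40/93 = 0.4301
  class_2: TP=36, FP=13+7+12=32, FN=1+2+0=3 → 72/107 = 0.6729
  class_3: TP=33, FP=8+19+0=27, FN=8+7+12=27 → 66/120 = 0.5500
Weighted-F1 score = Σ (supportᵢ/N)·F1 scoreᵢ with N=200: (46/200)·0.4000 + (55/200)·0.4301 + (39/200)·0.6729 + (60/200)·0.5500 = 0.506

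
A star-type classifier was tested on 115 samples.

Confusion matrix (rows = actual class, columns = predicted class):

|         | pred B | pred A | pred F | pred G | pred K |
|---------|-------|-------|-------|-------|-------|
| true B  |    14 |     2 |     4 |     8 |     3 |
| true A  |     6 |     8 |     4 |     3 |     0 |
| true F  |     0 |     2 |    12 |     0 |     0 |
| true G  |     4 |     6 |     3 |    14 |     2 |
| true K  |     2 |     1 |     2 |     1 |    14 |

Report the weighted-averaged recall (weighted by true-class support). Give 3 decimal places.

0.539

Per-class recall (TP/(TP+FN)):
  B: TP=14, FN=2+4+8+3=17 → 14/31 = 0.4516
  A: TP=8, FN=6+4+3+0=13 → 8/21 = 0.3810
  F: TP=12, FN=0+2+0+0=2 → 12/14 = 0.8571
  G: TP=14, FN=4+6+3+2=15 → 14/29 = 0.4828
  K: TP=14, FN=2+1+2+1=6 → 14/20 = 0.7000
Weighted-recall = Σ (supportᵢ/N)·recallᵢ with N=115: (31/115)·0.4516 + (21/115)·0.3810 + (14/115)·0.8571 + (29/115)·0.4828 + (20/115)·0.7000 = 0.539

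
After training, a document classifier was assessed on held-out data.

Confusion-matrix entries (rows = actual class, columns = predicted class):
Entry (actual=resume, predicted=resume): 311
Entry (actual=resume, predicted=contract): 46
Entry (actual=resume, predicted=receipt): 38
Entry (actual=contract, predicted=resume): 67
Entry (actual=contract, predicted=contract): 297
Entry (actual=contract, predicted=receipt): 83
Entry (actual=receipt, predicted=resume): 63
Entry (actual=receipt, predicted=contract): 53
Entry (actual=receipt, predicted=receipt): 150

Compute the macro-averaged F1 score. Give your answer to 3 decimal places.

0.669

Per-class F1 score (2·TP/(2·TP+FP+FN)):
  resume: TP=311, FP=67+63=130, FN=46+38=84 → 622/836 = 0.7440
  contract: TP=297, FP=46+53=99, FN=67+83=150 → 594/843 = 0.7046
  receipt: TP=150, FP=38+83=121, FN=63+53=116 → 300/537 = 0.5587
Macro-F1 score = mean = (0.7440 + 0.7046 + 0.5587) / 3 = 0.669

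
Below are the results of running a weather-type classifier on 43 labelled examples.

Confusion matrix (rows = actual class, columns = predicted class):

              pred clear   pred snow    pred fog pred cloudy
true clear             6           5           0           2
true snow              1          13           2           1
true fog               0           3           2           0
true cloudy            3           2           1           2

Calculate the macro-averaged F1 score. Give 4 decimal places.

0.4699

Per-class F1 score (2·TP/(2·TP+FP+FN)):
  clear: TP=6, FP=1+0+3=4, FN=5+0+2=7 → 12/23 = 0.52174
  snow: TP=13, FP=5+3+2=10, FN=1+2+1=4 → 26/40 = 0.65000
  fog: TP=2, FP=0+2+1=3, FN=0+3+0=3 → 4/10 = 0.40000
  cloudy: TP=2, FP=2+1+0=3, FN=3+2+1=6 → 4/13 = 0.30769
Macro-F1 score = mean = (0.52174 + 0.65000 + 0.40000 + 0.30769) / 4 = 0.4699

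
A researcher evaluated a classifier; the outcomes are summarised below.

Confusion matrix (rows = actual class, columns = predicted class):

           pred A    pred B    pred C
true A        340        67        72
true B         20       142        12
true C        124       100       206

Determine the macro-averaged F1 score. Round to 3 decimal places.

Per-class F1 score (2·TP/(2·TP+FP+FN)):
  A: TP=340, FP=20+124=144, FN=67+72=139 → 680/963 = 0.7061
  B: TP=142, FP=67+100=167, FN=20+12=32 → 284/483 = 0.5880
  C: TP=206, FP=72+12=84, FN=124+100=224 → 412/720 = 0.5722
Macro-F1 score = mean = (0.7061 + 0.5880 + 0.5722) / 3 = 0.622

0.622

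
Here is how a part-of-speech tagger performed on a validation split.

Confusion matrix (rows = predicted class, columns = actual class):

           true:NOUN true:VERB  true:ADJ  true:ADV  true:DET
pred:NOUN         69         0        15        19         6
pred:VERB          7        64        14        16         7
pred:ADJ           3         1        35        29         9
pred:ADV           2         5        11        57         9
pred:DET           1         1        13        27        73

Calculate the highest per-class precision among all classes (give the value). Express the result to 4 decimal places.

0.6786

Per-class precision (TP/(TP+FP)):
  NOUN: TP=69, FP=0+15+19+6=40 → 69/109 = 0.63303
  VERB: TP=64, FP=7+14+16+7=44 → 64/108 = 0.59259
  ADJ: TP=35, FP=3+1+29+9=42 → 35/77 = 0.45455
  ADV: TP=57, FP=2+5+11+9=27 → 57/84 = 0.67857
  DET: TP=73, FP=1+1+13+27=42 → 73/115 = 0.63478
Highest is class 'ADV' with precision = 0.6786.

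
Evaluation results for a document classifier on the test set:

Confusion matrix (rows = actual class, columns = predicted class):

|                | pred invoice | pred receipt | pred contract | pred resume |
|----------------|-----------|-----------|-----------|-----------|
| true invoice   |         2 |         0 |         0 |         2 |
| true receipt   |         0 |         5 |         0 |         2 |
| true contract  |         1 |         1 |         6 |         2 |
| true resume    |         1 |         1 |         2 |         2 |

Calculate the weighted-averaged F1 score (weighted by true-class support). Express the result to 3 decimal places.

Per-class F1 score (2·TP/(2·TP+FP+FN)):
  invoice: TP=2, FP=0+1+1=2, FN=0+0+2=2 → 4/8 = 0.5000
  receipt: TP=5, FP=0+1+1=2, FN=0+0+2=2 → 10/14 = 0.7143
  contract: TP=6, FP=0+0+2=2, FN=1+1+2=4 → 12/18 = 0.6667
  resume: TP=2, FP=2+2+2=6, FN=1+1+2=4 → 4/14 = 0.2857
Weighted-F1 score = Σ (supportᵢ/N)·F1 scoreᵢ with N=27: (4/27)·0.5000 + (7/27)·0.7143 + (10/27)·0.6667 + (6/27)·0.2857 = 0.570

0.570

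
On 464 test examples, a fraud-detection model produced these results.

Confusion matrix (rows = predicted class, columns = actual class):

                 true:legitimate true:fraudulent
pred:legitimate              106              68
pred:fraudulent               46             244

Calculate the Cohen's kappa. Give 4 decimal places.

0.4623

Observed agreement pₒ = trace/N = 350/464 = 0.75431
Expected agreement pₑ = Σ (rowᵢ·colᵢ)/N² = (152·174 + 312·290)/464² = 0.54310
κ = (pₒ − pₑ)/(1 − pₑ) = (0.75431 − 0.54310)/(1 − 0.54310) = 0.4623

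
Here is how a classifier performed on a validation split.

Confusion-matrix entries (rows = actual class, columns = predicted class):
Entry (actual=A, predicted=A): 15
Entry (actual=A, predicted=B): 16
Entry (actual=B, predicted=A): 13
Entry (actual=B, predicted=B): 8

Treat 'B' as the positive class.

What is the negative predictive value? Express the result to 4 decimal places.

0.5357

NPV = TN/(TN+FN) = 15/(15+13) = 0.5357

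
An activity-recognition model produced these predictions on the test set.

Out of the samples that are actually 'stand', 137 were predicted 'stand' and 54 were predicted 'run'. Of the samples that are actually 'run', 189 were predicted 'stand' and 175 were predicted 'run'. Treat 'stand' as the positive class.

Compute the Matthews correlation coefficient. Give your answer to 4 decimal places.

0.1911

MCC = (TP·TN − FP·FN) / √((TP+FP)(TP+FN)(TN+FP)(TN+FN))
Numerator = 137·175 − 189·54 = 13769
Denominator = √(326·191·364·229) = √5190244696 = 72043.3529
MCC = 13769 / 72043.3529 = 0.1911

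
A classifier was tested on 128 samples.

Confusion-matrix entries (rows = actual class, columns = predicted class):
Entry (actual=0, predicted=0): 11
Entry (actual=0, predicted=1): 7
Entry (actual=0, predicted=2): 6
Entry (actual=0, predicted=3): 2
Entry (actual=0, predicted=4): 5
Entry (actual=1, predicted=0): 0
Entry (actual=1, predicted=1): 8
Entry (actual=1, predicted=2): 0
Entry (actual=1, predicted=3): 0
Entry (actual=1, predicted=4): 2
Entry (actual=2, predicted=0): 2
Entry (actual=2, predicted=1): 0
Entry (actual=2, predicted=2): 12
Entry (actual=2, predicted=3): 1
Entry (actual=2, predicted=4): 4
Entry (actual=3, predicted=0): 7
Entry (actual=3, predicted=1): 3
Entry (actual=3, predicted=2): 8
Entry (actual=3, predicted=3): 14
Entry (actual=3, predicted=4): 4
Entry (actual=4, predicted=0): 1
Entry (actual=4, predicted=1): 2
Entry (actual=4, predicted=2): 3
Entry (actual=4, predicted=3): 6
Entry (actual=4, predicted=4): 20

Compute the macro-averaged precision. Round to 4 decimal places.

0.5035

Per-class precision (TP/(TP+FP)):
  0: TP=11, FP=0+2+7+1=10 → 11/21 = 0.52381
  1: TP=8, FP=7+0+3+2=12 → 8/20 = 0.40000
  2: TP=12, FP=6+0+8+3=17 → 12/29 = 0.41379
  3: TP=14, FP=2+0+1+6=9 → 14/23 = 0.60870
  4: TP=20, FP=5+2+4+4=15 → 20/35 = 0.57143
Macro-precision = mean = (0.52381 + 0.40000 + 0.41379 + 0.60870 + 0.57143) / 5 = 0.5035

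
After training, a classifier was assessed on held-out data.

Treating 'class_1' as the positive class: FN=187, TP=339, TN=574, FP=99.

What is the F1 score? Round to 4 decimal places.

Precision = TP/(TP+FP) = 339/438 = 0.7740
Recall = TP/(TP+FN) = 339/526 = 0.6445
F1 = 2·TP/(2·TP+FP+FN) = 678/964 = 0.7033

0.7033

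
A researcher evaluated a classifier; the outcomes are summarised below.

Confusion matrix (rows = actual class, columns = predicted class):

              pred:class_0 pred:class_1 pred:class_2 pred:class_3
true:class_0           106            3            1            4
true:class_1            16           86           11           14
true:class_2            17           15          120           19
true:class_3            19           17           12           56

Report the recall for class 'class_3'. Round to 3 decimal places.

0.538

Treat 'class_3' as positive and all other classes as negative.
recall = TP/(TP+FN).
class_3: TP=56, FN=19+17+12=48 → 56/104 = 0.5385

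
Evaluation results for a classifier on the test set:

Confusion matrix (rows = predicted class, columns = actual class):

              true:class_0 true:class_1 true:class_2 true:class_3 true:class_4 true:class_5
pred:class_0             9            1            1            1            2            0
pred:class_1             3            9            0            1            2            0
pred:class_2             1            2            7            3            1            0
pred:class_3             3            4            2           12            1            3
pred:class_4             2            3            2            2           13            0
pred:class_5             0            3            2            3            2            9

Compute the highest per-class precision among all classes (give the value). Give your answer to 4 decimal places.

Per-class precision (TP/(TP+FP)):
  class_0: TP=9, FP=1+1+1+2+0=5 → 9/14 = 0.64286
  class_1: TP=9, FP=3+0+1+2+0=6 → 9/15 = 0.60000
  class_2: TP=7, FP=1+2+3+1+0=7 → 7/14 = 0.50000
  class_3: TP=12, FP=3+4+2+1+3=13 → 12/25 = 0.48000
  class_4: TP=13, FP=2+3+2+2+0=9 → 13/22 = 0.59091
  class_5: TP=9, FP=0+3+2+3+2=10 → 9/19 = 0.47368
Highest is class 'class_0' with precision = 0.6429.

0.6429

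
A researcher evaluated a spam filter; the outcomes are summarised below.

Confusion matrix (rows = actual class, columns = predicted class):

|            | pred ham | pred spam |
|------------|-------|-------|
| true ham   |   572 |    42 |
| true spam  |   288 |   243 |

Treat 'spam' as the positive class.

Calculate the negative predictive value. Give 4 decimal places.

NPV = TN/(TN+FN) = 572/(572+288) = 0.6651

0.6651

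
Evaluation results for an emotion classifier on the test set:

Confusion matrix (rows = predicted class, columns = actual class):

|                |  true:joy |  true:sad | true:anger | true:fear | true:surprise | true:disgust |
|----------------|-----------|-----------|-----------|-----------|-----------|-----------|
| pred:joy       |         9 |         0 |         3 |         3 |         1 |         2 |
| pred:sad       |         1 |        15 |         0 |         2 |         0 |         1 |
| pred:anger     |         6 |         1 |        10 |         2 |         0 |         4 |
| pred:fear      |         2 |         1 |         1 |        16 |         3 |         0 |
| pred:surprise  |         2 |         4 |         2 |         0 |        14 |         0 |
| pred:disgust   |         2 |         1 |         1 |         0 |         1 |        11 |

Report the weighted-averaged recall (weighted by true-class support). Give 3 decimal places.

0.620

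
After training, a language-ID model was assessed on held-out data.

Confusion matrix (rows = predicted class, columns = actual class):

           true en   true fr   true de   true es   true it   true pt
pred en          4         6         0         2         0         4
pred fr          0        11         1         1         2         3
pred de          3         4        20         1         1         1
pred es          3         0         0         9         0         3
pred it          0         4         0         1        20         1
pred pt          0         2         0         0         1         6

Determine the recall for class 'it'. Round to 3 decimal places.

recall = TP/(TP+FN).
it: TP=20, FN=0+2+1+0+1=4 → 20/24 = 0.8333

0.833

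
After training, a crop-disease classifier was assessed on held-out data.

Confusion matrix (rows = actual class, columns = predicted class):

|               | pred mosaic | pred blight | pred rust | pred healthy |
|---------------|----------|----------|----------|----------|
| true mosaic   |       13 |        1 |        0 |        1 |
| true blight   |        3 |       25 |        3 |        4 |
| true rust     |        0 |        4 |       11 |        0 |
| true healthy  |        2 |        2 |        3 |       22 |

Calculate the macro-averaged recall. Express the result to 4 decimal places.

Per-class recall (TP/(TP+FN)):
  mosaic: TP=13, FN=1+0+1=2 → 13/15 = 0.86667
  blight: TP=25, FN=3+3+4=10 → 25/35 = 0.71429
  rust: TP=11, FN=0+4+0=4 → 11/15 = 0.73333
  healthy: TP=22, FN=2+2+3=7 → 22/29 = 0.75862
Macro-recall = mean = (0.86667 + 0.71429 + 0.73333 + 0.75862) / 4 = 0.7682

0.7682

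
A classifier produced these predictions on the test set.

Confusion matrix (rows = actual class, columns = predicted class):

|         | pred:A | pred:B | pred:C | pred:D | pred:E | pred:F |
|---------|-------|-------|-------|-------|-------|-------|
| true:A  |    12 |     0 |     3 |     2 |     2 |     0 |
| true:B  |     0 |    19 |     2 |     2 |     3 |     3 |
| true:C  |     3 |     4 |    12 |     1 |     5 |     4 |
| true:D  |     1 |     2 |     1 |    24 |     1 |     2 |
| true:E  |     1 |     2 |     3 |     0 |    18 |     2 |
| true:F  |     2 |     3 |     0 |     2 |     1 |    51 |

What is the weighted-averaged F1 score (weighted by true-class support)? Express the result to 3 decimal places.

Per-class F1 score (2·TP/(2·TP+FP+FN)):
  A: TP=12, FP=0+3+1+1+2=7, FN=0+3+2+2+0=7 → 24/38 = 0.6316
  B: TP=19, FP=0+4+2+2+3=11, FN=0+2+2+3+3=10 → 38/59 = 0.6441
  C: TP=12, FP=3+2+1+3+0=9, FN=3+4+1+5+4=17 → 24/50 = 0.4800
  D: TP=24, FP=2+2+1+0+2=7, FN=1+2+1+1+2=7 → 48/62 = 0.7742
  E: TP=18, FP=2+3+5+1+1=12, FN=1+2+3+0+2=8 → 36/56 = 0.6429
  F: TP=51, FP=0+3+4+2+2=11, FN=2+3+0+2+1=8 → 102/121 = 0.8430
Weighted-F1 score = Σ (supportᵢ/N)·F1 scoreᵢ with N=193: (19/193)·0.6316 + (29/193)·0.6441 + (29/193)·0.4800 + (31/193)·0.7742 + (26/193)·0.6429 + (59/193)·0.8430 = 0.700

0.700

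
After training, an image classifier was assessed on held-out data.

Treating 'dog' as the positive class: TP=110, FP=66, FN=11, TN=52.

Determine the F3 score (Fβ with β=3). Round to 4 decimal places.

Fβ = (1+β²)·TP / ((1+β²)·TP + β²·FN + FP), with β²=9
= 10·110 / (10·110 + 9·11 + 66) = 0.8696

0.8696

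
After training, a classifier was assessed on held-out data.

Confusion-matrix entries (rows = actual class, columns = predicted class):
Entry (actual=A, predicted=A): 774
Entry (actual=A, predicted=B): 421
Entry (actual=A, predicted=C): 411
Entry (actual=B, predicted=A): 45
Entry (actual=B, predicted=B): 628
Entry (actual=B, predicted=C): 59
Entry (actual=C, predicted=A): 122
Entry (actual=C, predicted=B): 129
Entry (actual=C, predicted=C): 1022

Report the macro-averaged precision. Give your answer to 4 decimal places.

Per-class precision (TP/(TP+FP)):
  A: TP=774, FP=45+122=167 → 774/941 = 0.82253
  B: TP=628, FP=421+129=550 → 628/1178 = 0.53311
  C: TP=1022, FP=411+59=470 → 1022/1492 = 0.68499
Macro-precision = mean = (0.82253 + 0.53311 + 0.68499) / 3 = 0.6802

0.6802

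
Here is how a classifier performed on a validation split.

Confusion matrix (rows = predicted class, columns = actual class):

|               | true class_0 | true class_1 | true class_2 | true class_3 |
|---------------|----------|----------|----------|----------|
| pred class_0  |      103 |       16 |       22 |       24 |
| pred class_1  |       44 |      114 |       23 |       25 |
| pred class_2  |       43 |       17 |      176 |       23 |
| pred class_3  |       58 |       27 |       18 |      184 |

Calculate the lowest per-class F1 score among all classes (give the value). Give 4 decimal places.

0.4988

Per-class F1 score (2·TP/(2·TP+FP+FN)):
  class_0: TP=103, FP=16+22+24=62, FN=44+43+58=145 → 206/413 = 0.49879
  class_1: TP=114, FP=44+23+25=92, FN=16+17+27=60 → 228/380 = 0.60000
  class_2: TP=176, FP=43+17+23=83, FN=22+23+18=63 → 352/498 = 0.70683
  class_3: TP=184, FP=58+27+18=103, FN=24+25+23=72 → 368/543 = 0.67772
Lowest is class 'class_0' with F1 score = 0.4988.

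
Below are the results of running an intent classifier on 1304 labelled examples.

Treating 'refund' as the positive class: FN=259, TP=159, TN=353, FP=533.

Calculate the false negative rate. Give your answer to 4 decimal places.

0.6196

FNR = FN/(FN+TP) = 259/(259+159) = 0.6196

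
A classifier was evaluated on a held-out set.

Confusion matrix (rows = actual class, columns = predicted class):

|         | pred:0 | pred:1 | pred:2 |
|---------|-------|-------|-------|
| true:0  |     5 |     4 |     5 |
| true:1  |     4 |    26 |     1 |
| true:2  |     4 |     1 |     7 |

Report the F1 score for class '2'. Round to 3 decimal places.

F1 score = 2·TP/(2·TP+FP+FN).
2: TP=7, FP=5+1=6, FN=4+1=5 → 14/25 = 0.5600

0.560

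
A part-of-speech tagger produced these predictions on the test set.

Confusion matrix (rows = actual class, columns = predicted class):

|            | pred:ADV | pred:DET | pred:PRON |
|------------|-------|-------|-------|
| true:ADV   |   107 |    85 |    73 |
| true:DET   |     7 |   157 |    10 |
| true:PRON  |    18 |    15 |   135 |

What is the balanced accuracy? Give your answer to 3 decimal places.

Balanced accuracy = mean of per-class recall.
  ADV: recall = 107/265 = 0.4038
  DET: recall = 157/174 = 0.9023
  PRON: recall = 135/168 = 0.8036
Mean = (0.4038 + 0.9023 + 0.8036) / 3 = 0.703

0.703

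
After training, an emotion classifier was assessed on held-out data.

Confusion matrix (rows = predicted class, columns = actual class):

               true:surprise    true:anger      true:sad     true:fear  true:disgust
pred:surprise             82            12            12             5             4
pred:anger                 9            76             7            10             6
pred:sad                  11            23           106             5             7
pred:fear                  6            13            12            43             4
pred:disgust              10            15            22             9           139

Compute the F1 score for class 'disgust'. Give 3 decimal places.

F1 score = 2·TP/(2·TP+FP+FN).
disgust: TP=139, FP=10+15+22+9=56, FN=4+6+7+4=21 → 278/355 = 0.7831

0.783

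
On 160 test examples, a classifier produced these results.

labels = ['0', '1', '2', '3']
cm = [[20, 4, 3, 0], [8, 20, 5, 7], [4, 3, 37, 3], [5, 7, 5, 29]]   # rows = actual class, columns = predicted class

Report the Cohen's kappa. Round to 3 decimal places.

0.548

Observed agreement pₒ = trace/N = 106/160 = 0.6625
Expected agreement pₑ = Σ (rowᵢ·colᵢ)/N² = (27·37 + 40·34 + 47·50 + 46·39)/160² = 0.2540
κ = (pₒ − pₑ)/(1 − pₑ) = (0.6625 − 0.2540)/(1 − 0.2540) = 0.548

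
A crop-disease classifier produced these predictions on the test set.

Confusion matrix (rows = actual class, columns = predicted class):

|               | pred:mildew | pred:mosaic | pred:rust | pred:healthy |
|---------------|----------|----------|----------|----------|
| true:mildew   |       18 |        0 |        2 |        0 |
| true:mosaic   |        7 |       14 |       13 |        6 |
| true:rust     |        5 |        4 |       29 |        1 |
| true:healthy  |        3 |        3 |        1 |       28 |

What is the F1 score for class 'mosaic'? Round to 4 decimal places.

One-vs-rest for 'mosaic': TP = diagonal; FP = other classes predicted 'mosaic'; FN = 'mosaic' predicted as other.
F1 score = 2·TP/(2·TP+FP+FN).
mosaic: TP=14, FP=0+4+3=7, FN=7+13+6=26 → 28/61 = 0.45902

0.4590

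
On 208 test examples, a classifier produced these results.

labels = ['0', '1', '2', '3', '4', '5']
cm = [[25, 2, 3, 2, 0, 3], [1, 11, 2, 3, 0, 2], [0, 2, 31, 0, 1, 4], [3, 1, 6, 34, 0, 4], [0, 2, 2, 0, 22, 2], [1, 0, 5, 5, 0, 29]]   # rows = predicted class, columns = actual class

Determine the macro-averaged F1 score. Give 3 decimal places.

Per-class F1 score (2·TP/(2·TP+FP+FN)):
  0: TP=25, FP=2+3+2+0+3=10, FN=1+0+3+0+1=5 → 50/65 = 0.7692
  1: TP=11, FP=1+2+3+0+2=8, FN=2+2+1+2+0=7 → 22/37 = 0.5946
  2: TP=31, FP=0+2+0+1+4=7, FN=3+2+6+2+5=18 → 62/87 = 0.7126
  3: TP=34, FP=3+1+6+0+4=14, FN=2+3+0+0+5=10 → 68/92 = 0.7391
  4: TP=22, FP=0+2+2+0+2=6, FN=0+0+1+0+0=1 → 44/51 = 0.8627
  5: TP=29, FP=1+0+5+5+0=11, FN=3+2+4+4+2=15 → 58/84 = 0.6905
Macro-F1 score = mean = (0.7692 + 0.5946 + 0.7126 + 0.7391 + 0.8627 + 0.6905) / 6 = 0.728

0.728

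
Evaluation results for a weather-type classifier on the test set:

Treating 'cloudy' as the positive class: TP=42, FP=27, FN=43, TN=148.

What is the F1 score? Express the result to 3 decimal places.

0.545

Precision = TP/(TP+FP) = 42/69 = 0.6087
Recall = TP/(TP+FN) = 42/85 = 0.4941
F1 = 2·TP/(2·TP+FP+FN) = 84/154 = 0.545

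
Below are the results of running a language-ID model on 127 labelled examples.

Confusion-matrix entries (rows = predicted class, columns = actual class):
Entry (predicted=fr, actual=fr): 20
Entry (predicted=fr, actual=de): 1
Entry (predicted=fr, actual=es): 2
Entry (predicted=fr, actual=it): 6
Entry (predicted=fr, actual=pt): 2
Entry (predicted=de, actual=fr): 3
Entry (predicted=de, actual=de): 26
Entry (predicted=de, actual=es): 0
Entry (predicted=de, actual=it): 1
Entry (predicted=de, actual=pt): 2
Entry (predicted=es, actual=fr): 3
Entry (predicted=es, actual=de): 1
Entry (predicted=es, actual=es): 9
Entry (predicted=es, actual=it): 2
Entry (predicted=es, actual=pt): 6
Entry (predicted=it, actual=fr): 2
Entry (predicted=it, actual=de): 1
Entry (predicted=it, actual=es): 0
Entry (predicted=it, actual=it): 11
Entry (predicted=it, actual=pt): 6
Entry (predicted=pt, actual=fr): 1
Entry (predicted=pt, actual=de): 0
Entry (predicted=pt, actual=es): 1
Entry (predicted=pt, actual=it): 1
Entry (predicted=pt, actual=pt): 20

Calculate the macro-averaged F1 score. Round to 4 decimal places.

0.6558

Per-class F1 score (2·TP/(2·TP+FP+FN)):
  fr: TP=20, FP=1+2+6+2=11, FN=3+3+2+1=9 → 40/60 = 0.66667
  de: TP=26, FP=3+0+1+2=6, FN=1+1+1+0=3 → 52/61 = 0.85246
  es: TP=9, FP=3+1+2+6=12, FN=2+0+0+1=3 → 18/33 = 0.54545
  it: TP=11, FP=2+1+0+6=9, FN=6+1+2+1=10 → 22/41 = 0.53659
  pt: TP=20, FP=1+0+1+1=3, FN=2+2+6+6=16 → 40/59 = 0.67797
Macro-F1 score = mean = (0.66667 + 0.85246 + 0.54545 + 0.53659 + 0.67797) / 5 = 0.6558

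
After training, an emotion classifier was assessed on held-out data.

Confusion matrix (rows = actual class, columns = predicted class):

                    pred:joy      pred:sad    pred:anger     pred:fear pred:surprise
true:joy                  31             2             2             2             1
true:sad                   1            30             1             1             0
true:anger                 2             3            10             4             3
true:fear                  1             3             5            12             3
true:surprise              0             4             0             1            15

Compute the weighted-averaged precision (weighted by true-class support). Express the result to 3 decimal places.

0.712

Per-class precision (TP/(TP+FP)):
  joy: TP=31, FP=1+2+1+0=4 → 31/35 = 0.8857
  sad: TP=30, FP=2+3+3+4=12 → 30/42 = 0.7143
  anger: TP=10, FP=2+1+5+0=8 → 10/18 = 0.5556
  fear: TP=12, FP=2+1+4+1=8 → 12/20 = 0.6000
  surprise: TP=15, FP=1+0+3+3=7 → 15/22 = 0.6818
Weighted-precision = Σ (supportᵢ/N)·precisionᵢ with N=137: (38/137)·0.8857 + (33/137)·0.7143 + (22/137)·0.5556 + (24/137)·0.6000 + (20/137)·0.6818 = 0.712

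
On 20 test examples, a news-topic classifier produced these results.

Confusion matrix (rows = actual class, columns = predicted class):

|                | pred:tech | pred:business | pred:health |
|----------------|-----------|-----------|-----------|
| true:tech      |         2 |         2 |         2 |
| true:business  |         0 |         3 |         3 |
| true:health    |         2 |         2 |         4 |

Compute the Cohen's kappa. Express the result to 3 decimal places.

Observed agreement pₒ = trace/N = 9/20 = 0.4500
Expected agreement pₑ = Σ (rowᵢ·colᵢ)/N² = (6·4 + 6·7 + 8·9)/20² = 0.3450
κ = (pₒ − pₑ)/(1 − pₑ) = (0.4500 − 0.3450)/(1 − 0.3450) = 0.160

0.160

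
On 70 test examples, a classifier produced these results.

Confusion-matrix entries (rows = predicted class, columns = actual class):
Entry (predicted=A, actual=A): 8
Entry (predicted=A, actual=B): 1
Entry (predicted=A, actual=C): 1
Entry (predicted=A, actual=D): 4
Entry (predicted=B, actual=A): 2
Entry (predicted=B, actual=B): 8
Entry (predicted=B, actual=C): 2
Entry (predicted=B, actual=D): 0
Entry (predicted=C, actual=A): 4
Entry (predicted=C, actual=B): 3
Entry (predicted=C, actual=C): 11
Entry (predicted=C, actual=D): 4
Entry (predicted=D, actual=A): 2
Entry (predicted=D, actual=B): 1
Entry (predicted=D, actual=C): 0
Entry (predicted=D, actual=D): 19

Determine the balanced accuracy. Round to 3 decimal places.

0.651

Balanced accuracy = mean of per-class recall.
  A: recall = 8/16 = 0.5000
  B: recall = 8/13 = 0.6154
  C: recall = 11/14 = 0.7857
  D: recall = 19/27 = 0.7037
Mean = (0.5000 + 0.6154 + 0.7857 + 0.7037) / 4 = 0.651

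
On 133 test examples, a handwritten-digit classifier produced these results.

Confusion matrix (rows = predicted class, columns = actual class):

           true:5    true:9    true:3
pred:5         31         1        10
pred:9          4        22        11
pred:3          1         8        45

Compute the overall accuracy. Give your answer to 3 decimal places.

Accuracy = trace / total = (31+22+45=98) / 133 = 98/133 = 0.737

0.737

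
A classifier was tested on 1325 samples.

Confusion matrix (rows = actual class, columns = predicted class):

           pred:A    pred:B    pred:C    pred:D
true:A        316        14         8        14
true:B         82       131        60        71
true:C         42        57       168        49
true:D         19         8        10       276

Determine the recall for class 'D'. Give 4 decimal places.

0.8818

Take TP from the diagonal, FP from the rest of the 'D' prediction marginal, FN from the rest of the 'D' actual marginal.
recall = TP/(TP+FN).
D: TP=276, FN=19+8+10=37 → 276/313 = 0.88179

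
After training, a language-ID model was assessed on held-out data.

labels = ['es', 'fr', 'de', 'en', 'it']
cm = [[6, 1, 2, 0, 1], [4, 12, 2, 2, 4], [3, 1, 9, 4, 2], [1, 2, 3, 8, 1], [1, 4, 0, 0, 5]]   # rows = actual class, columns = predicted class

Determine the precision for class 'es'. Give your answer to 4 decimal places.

One-vs-rest for 'es': TP = diagonal; FP = other classes predicted 'es'; FN = 'es' predicted as other.
precision = TP/(TP+FP).
es: TP=6, FP=4+3+1+1=9 → 6/15 = 0.40000

0.4000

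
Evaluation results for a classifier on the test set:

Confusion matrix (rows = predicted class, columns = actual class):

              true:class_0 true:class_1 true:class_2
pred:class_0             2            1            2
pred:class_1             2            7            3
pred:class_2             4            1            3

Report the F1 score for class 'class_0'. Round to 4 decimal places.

One-vs-rest for 'class_0': TP = diagonal; FP = other classes predicted 'class_0'; FN = 'class_0' predicted as other.
F1 score = 2·TP/(2·TP+FP+FN).
class_0: TP=2, FP=1+2=3, FN=2+4=6 → 4/13 = 0.30769

0.3077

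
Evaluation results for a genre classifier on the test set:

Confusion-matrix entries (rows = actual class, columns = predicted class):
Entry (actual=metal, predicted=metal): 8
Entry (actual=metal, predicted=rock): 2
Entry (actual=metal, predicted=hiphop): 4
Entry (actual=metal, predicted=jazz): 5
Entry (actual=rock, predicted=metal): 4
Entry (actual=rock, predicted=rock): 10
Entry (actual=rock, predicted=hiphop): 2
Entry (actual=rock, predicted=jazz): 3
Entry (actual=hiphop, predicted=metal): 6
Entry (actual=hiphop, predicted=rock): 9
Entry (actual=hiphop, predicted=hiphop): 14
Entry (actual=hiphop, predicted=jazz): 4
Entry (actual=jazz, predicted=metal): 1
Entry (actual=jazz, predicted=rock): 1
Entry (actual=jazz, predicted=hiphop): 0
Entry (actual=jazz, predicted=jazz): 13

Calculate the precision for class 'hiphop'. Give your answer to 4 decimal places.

One-vs-rest for 'hiphop': TP = diagonal; FP = other classes predicted 'hiphop'; FN = 'hiphop' predicted as other.
precision = TP/(TP+FP).
hiphop: TP=14, FP=4+2+0=6 → 14/20 = 0.70000

0.7000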